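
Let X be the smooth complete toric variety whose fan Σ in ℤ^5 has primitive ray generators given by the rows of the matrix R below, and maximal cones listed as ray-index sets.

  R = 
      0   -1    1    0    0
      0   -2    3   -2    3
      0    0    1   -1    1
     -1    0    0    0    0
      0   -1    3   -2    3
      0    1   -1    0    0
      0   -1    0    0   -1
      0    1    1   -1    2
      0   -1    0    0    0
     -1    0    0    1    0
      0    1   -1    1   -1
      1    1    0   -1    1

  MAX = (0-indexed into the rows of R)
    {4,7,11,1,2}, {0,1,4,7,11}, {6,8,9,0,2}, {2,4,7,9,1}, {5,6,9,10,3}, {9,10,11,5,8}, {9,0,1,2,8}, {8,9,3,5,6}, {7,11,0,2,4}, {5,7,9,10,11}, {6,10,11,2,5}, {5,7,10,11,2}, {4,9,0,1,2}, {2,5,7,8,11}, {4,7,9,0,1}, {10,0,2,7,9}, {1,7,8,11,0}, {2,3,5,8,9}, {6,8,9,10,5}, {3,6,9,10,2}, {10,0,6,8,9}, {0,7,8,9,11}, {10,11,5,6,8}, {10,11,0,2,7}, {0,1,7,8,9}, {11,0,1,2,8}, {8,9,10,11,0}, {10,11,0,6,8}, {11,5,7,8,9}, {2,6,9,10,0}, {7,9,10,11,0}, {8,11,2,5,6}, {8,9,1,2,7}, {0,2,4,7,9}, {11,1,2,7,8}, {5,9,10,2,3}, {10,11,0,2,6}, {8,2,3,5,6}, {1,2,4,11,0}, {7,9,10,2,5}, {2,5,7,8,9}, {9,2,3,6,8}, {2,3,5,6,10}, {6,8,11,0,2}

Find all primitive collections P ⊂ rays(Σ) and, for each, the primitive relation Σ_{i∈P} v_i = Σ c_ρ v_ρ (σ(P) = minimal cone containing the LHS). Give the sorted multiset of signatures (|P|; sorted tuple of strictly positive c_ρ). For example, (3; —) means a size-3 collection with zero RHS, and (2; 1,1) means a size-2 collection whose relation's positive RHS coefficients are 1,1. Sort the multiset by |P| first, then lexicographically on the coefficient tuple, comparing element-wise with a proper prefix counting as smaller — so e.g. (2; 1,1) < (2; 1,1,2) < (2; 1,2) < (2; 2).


Minimal non-faces — 24 found among 12 rays, 44 max cones:

  P={0,5}:  v_{0} + v_{5} = 0 — sig = (2; —)
  P={4,8}:  v_{4} + v_{8} = v_{1} — sig = (2; 1)
  P={6,7}:  v_{6} + v_{7} = v_{2} — sig = (2; 1)
  P={3,11}:  v_{3} + v_{11} = v_{2} + v_{5} — sig = (2; 1,1)
  P={4,10}:  v_{4} + v_{10} = v_{0} + v_{7} — sig = (2; 1,1)
  P={0,3}:  v_{0} + v_{3} = v_{2} + v_{6} + v_{9} — sig = (2; 1,1,1)
  P={1,10}:  v_{1} + v_{10} = v_{0} + v_{7} + v_{8} — sig = (2; 1,1,1)
  P={4,5}:  v_{4} + v_{5} = v_{2} + v_{7} + v_{8} — sig = (2; 1,1,1)
  P={1,5}:  v_{1} + v_{5} = v_{2} + v_{7} + 2·v_{8} — sig = (2; 1,1,2)
  P={3,7}:  v_{3} + v_{7} = 2·v_{2} + v_{5} + v_{9} — sig = (2; 1,1,2)
  P={4,6}:  v_{4} + v_{6} = v_{0} + 2·v_{2} + v_{8} — sig = (2; 1,1,2)
  P={3,4}:  v_{3} + v_{4} = 3·v_{2} + v_{8} + v_{9} — sig = (2; 1,1,3)
  P={1,6}:  v_{1} + v_{6} = v_{0} + 2·v_{2} + 2·v_{8} — sig = (2; 1,2,2)
  P={1,3}:  v_{1} + v_{3} = 3·v_{2} + 2·v_{8} + v_{9} — sig = (2; 1,2,3)
  P={2,8,10}:  v_{2} + v_{8} + v_{10} = 0 — sig = (3; —)
  P={6,9,11}:  v_{6} + v_{9} + v_{11} = 0 — sig = (3; —)
  P={2,9,11}:  v_{2} + v_{9} + v_{11} = v_{7} — sig = (3; 1)
  P={7,8,10}:  v_{7} + v_{8} + v_{10} = v_{9} + v_{11} — sig = (3; 1,1)
  P={3,8,10}:  v_{3} + v_{8} + v_{10} = v_{5} + v_{6} + v_{9} — sig = (3; 1,1,1)
  P={4,9,11}:  v_{4} + v_{9} + v_{11} = v_{0} + 2·v_{7} + v_{8} — sig = (3; 1,1,2)
  P={1,9,11}:  v_{1} + v_{9} + v_{11} = v_{0} + 2·v_{7} + 2·v_{8} — sig = (3; 1,2,2)
  P={0,2,7,8}:  v_{0} + v_{2} + v_{7} + v_{8} = v_{4} — sig = (4; 1)
  P={2,5,6,9}:  v_{2} + v_{5} + v_{6} + v_{9} = v_{3} — sig = (4; 1)
  P={0,1,2,7}:  v_{0} + v_{1} + v_{2} + v_{7} = 2·v_{4} — sig = (4; 2)

Sorted signature multiset PRS(X):
{ (2; —),  (2; 1) ×2,  (2; 1,1) ×2,  (2; 1,1,1) ×3,  (2; 1,1,2) ×3,  (2; 1,1,3),  (2; 1,2,2),  (2; 1,2,3),  (3; —) ×2,  (3; 1),  (3; 1,1),  (3; 1,1,1),  (3; 1,1,2),  (3; 1,2,2),  (4; 1) ×2,  (4; 2) }


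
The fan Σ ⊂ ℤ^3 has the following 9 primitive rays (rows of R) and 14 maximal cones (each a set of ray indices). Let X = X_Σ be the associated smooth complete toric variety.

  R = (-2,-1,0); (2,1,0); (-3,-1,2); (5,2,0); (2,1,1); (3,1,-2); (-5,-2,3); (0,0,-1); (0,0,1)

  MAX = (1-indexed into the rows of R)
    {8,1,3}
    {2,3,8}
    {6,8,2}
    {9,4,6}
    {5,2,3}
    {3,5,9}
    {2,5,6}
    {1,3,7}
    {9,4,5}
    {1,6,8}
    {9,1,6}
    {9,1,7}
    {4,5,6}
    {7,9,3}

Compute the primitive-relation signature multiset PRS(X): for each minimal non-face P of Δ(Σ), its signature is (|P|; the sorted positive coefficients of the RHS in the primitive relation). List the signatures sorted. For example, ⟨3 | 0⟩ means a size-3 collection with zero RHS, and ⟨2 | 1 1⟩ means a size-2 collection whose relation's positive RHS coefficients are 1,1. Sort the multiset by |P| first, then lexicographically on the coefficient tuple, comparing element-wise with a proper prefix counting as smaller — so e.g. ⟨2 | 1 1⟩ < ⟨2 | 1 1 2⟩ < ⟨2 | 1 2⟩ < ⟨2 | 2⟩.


17 minimal non-faces of Δ(Σ) (on 9 rays):

  {1,2}:  v_{1} + v_{2} = 0 — sig = ⟨2 | 0⟩
  {3,6}:  v_{3} + v_{6} = 0 — sig = ⟨2 | 0⟩
  {8,9}:  v_{8} + v_{9} = 0 — sig = ⟨2 | 0⟩
  {1,5}:  v_{1} + v_{5} = v_{9} — sig = ⟨2 | 1⟩
  {2,9}:  v_{2} + v_{9} = v_{5} — sig = ⟨2 | 1⟩
  {5,8}:  v_{5} + v_{8} = v_{2} — sig = ⟨2 | 1⟩
  {2,7}:  v_{2} + v_{7} = v_{3} + v_{9} — sig = ⟨2 | 1 1⟩
  {3,4}:  v_{3} + v_{4} = v_{5} + v_{9} — sig = ⟨2 | 1 1⟩
  {4,8}:  v_{4} + v_{8} = v_{5} + v_{6} — sig = ⟨2 | 1 1⟩
  {6,7}:  v_{6} + v_{7} = v_{1} + v_{9} — sig = ⟨2 | 1 1⟩
  {7,8}:  v_{7} + v_{8} = v_{1} + v_{3} — sig = ⟨2 | 1 1⟩
  {1,4}:  v_{1} + v_{4} = v_{6} + 2·v_{9} — sig = ⟨2 | 1 2⟩
  {2,4}:  v_{2} + v_{4} = 2·v_{5} + v_{6} — sig = ⟨2 | 1 2⟩
  {5,7}:  v_{5} + v_{7} = v_{3} + 2·v_{9} — sig = ⟨2 | 1 2⟩
  {4,7}:  v_{4} + v_{7} = 3·v_{9} — sig = ⟨2 | 3⟩
  {1,3,9}:  v_{1} + v_{3} + v_{9} = v_{7} — sig = ⟨3 | 1⟩
  {5,6,9}:  v_{5} + v_{6} + v_{9} = v_{4} — sig = ⟨3 | 1⟩

Signatures (|P|; sorted positive RHS coefficients), sorted:
    ⟨2 | 0⟩
    ⟨2 | 0⟩
    ⟨2 | 0⟩
    ⟨2 | 1⟩
    ⟨2 | 1⟩
    ⟨2 | 1⟩
    ⟨2 | 1 1⟩
    ⟨2 | 1 1⟩
    ⟨2 | 1 1⟩
    ⟨2 | 1 1⟩
    ⟨2 | 1 1⟩
    ⟨2 | 1 2⟩
    ⟨2 | 1 2⟩
    ⟨2 | 1 2⟩
    ⟨2 | 3⟩
    ⟨3 | 1⟩
    ⟨3 | 1⟩


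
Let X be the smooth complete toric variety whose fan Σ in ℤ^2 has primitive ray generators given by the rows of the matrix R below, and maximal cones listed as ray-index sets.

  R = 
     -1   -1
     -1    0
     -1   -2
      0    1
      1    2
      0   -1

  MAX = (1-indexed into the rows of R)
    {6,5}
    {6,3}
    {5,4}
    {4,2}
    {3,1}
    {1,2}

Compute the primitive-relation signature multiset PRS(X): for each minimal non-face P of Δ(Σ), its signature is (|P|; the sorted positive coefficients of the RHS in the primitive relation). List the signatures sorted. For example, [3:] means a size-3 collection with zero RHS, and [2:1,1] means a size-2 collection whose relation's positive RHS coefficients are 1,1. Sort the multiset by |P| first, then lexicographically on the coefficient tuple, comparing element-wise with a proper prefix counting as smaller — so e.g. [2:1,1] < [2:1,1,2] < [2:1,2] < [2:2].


Δ(Σ) — 6 vertices, 9 min non-faces:

  P={3,5}:  v_{3} + v_{5} = 0  ⟹  sig = [2:]
  P={4,6}:  v_{4} + v_{6} = 0  ⟹  sig = [2:]
  P={1,4}:  v_{1} + v_{4} = v_{2}  ⟹  sig = [2:1]
  P={1,5}:  v_{1} + v_{5} = v_{4}  ⟹  sig = [2:1]
  P={1,6}:  v_{1} + v_{6} = v_{3}  ⟹  sig = [2:1]
  P={2,6}:  v_{2} + v_{6} = v_{1}  ⟹  sig = [2:1]
  P={3,4}:  v_{3} + v_{4} = v_{1}  ⟹  sig = [2:1]
  P={2,3}:  v_{2} + v_{3} = 2·v_{1}  ⟹  sig = [2:2]
  P={2,5}:  v_{2} + v_{5} = 2·v_{4}  ⟹  sig = [2:2]

so the primitive-relation signature multiset is
    [2:]
    [2:]
    [2:1]
    [2:1]
    [2:1]
    [2:1]
    [2:1]
    [2:2]
    [2:2]


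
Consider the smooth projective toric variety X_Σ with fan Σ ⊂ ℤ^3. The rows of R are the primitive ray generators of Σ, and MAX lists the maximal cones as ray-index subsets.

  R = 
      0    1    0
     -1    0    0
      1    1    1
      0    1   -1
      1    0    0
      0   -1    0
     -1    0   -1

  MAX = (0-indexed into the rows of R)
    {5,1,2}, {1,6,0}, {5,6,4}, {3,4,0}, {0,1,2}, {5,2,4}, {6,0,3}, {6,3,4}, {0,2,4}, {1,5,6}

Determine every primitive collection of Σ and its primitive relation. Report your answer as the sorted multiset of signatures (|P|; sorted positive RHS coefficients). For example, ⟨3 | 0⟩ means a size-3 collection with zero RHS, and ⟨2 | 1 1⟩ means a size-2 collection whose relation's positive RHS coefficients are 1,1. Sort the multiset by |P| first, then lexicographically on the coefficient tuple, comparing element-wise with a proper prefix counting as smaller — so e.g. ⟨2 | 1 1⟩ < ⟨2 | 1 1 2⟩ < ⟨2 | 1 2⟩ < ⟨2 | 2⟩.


Primitive collections (7):

  • {0,5}:  v_{0} + v_{5} = 0  →  sig = ⟨2 | 0⟩
  • {1,4}:  v_{1} + v_{4} = 0  →  sig = ⟨2 | 0⟩
  • {2,6}:  v_{2} + v_{6} = v_{0}  →  sig = ⟨2 | 1⟩
  • {1,3}:  v_{1} + v_{3} = v_{0} + v_{6}  →  sig = ⟨2 | 1 1⟩
  • {3,5}:  v_{3} + v_{5} = v_{4} + v_{6}  →  sig = ⟨2 | 1 1⟩
  • {2,3}:  v_{2} + v_{3} = 2·v_{0} + v_{4}  →  sig = ⟨2 | 1 2⟩
  • {0,4,6}:  v_{0} + v_{4} + v_{6} = v_{3}  →  sig = ⟨3 | 1⟩

so the primitive-relation signature multiset is
[⟨2 | 0⟩, ⟨2 | 0⟩, ⟨2 | 1⟩, ⟨2 | 1 1⟩, ⟨2 | 1 1⟩, ⟨2 | 1 2⟩, ⟨3 | 1⟩]


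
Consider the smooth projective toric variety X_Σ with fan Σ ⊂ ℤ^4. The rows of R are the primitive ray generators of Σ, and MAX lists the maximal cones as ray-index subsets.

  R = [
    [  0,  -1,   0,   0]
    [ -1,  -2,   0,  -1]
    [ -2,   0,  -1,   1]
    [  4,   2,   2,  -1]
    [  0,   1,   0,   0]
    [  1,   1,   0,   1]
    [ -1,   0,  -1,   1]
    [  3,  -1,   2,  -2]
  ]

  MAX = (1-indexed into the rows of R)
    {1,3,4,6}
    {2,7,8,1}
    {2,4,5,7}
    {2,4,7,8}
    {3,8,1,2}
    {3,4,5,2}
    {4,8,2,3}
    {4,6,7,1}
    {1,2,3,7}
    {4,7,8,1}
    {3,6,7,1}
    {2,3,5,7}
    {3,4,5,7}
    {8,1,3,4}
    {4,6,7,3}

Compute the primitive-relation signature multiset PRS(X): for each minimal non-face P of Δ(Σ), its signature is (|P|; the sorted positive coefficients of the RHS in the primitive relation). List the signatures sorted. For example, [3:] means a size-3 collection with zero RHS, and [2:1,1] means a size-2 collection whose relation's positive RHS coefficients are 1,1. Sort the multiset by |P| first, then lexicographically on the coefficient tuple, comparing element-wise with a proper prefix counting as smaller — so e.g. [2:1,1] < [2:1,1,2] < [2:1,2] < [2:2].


9 collections generate NE(X_Σ); each relation:

  {1,5}:  v_{1} + v_{5} = 0 ; sig = [2:]
  {2,6}:  v_{2} + v_{6} = v_{1} ; sig = [2:1]
  {5,8}:  v_{5} + v_{8} = v_{2} + v_{4} ; sig = [2:1,1]
  {5,6}:  v_{5} + v_{6} = v_{3} + v_{4} + v_{7} ; sig = [2:1,1,1]
  {6,8}:  v_{6} + v_{8} = 2·v_{1} + v_{4} ; sig = [2:1,2]
  {1,2,4}:  v_{1} + v_{2} + v_{4} = v_{8} ; sig = [3:1]
  {3,7,8}:  v_{3} + v_{7} + v_{8} = v_{1} ; sig = [3:1]
  {2,3,4,7}:  v_{2} + v_{3} + v_{4} + v_{7} = 0 ; sig = [4:]
  {1,3,4,7}:  v_{1} + v_{3} + v_{4} + v_{7} = v_{6} ; sig = [4:1]

Hence PRS(X_Σ) =
    |P|=2: 5 collections, coeffs (), (1), (1,1), (1,1,1), (1,2)
    |P|=3: 2 collections, coeffs (1), (1)
    |P|=4: 2 collections, coeffs (), (1)


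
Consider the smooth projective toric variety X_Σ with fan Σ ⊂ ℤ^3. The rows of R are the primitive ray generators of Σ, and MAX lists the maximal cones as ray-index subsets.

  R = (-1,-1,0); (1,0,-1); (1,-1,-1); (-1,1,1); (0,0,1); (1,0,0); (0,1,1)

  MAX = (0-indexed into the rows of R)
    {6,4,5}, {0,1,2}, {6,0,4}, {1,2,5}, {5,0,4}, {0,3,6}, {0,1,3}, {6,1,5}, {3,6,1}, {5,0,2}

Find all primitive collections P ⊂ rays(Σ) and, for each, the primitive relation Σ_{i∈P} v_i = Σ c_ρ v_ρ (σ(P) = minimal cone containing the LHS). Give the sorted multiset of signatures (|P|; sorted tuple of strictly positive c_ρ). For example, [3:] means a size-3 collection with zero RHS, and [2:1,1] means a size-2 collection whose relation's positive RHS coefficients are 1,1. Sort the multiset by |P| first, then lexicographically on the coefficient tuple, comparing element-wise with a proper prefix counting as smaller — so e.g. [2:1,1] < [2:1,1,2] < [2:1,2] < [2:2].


|primitive collections| = 9. Relations:

  {2,3}:  v_{2} + v_{3} = 0  →  sig = [2:]
  {1,4}:  v_{1} + v_{4} = v_{5}  →  sig = [2:1]
  {2,6}:  v_{2} + v_{6} = v_{5}  →  sig = [2:1]
  {3,5}:  v_{3} + v_{5} = v_{6}  →  sig = [2:1]
  {2,4}:  v_{2} + v_{4} = v_{0} + 2·v_{5}  →  sig = [2:1,2]
  {3,4}:  v_{3} + v_{4} = v_{0} + 2·v_{6}  →  sig = [2:1,2]
  {0,1,6}:  v_{0} + v_{1} + v_{6} = 0  →  sig = [3:]
  {0,1,5}:  v_{0} + v_{1} + v_{5} = v_{2}  →  sig = [3:1]
  {0,5,6}:  v_{0} + v_{5} + v_{6} = v_{4}  →  sig = [3:1]

Sorted signature multiset PRS(X):
[[2:], [2:1], [2:1], [2:1], [2:1,2], [2:1,2], [3:], [3:1], [3:1]]


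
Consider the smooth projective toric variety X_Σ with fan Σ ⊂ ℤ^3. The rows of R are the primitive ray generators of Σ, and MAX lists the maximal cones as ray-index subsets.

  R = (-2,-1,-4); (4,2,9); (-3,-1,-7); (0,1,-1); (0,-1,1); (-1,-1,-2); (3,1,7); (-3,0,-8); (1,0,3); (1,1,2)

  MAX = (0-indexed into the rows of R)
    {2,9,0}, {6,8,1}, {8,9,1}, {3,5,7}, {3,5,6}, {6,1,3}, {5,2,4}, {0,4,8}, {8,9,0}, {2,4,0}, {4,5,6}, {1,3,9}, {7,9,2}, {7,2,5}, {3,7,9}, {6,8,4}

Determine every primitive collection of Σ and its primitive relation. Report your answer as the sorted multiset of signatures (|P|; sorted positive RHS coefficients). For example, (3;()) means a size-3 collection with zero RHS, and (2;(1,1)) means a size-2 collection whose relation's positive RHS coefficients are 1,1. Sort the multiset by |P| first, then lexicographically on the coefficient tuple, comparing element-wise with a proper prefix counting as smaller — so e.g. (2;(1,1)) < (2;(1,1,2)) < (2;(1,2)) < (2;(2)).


The 21 primitive collections of Σ (r=10, n=3):

  {2,6}:  v_{2} + v_{6} = 0  so sig = (2;())
  {3,4}:  v_{3} + v_{4} = 0  so sig = (2;())
  {5,9}:  v_{5} + v_{9} = 0  so sig = (2;())
  {0,6}:  v_{0} + v_{6} = v_{8}  so sig = (2;(1))
  {1,2}:  v_{1} + v_{2} = v_{9}  so sig = (2;(1))
  {1,5}:  v_{1} + v_{5} = v_{6}  so sig = (2;(1))
  {2,3}:  v_{2} + v_{3} = v_{7}  so sig = (2;(1))
  {2,8}:  v_{2} + v_{8} = v_{0}  so sig = (2;(1))
  {3,8}:  v_{3} + v_{8} = v_{9}  so sig = (2;(1))
  {4,7}:  v_{4} + v_{7} = v_{2}  so sig = (2;(1))
  {4,9}:  v_{4} + v_{9} = v_{8}  so sig = (2;(1))
  {5,8}:  v_{5} + v_{8} = v_{4}  so sig = (2;(1))
  {6,7}:  v_{6} + v_{7} = v_{3}  so sig = (2;(1))
  {6,9}:  v_{6} + v_{9} = v_{1}  so sig = (2;(1))
  {0,1}:  v_{0} + v_{1} = v_{8} + v_{9}  so sig = (2;(1,1))
  {0,3}:  v_{0} + v_{3} = v_{2} + v_{9}  so sig = (2;(1,1))
  {0,5}:  v_{0} + v_{5} = v_{2} + v_{4}  so sig = (2;(1,1))
  {1,4}:  v_{1} + v_{4} = v_{6} + v_{8}  so sig = (2;(1,1))
  {1,7}:  v_{1} + v_{7} = v_{3} + v_{9}  so sig = (2;(1,1))
  {7,8}:  v_{7} + v_{8} = v_{2} + v_{9}  so sig = (2;(1,1))
  {0,7}:  v_{0} + v_{7} = 2·v_{2} + v_{9}  so sig = (2;(1,2))

so the primitive-relation signature multiset is
    |P|=2: 21 collections, coeffs (), (), (), (1), (1), (1), (1), (1), (1), (1), (1), (1), (1), (1), (1,1), (1,1), (1,1), (1,1), (1,1), (1,1), (1,2)


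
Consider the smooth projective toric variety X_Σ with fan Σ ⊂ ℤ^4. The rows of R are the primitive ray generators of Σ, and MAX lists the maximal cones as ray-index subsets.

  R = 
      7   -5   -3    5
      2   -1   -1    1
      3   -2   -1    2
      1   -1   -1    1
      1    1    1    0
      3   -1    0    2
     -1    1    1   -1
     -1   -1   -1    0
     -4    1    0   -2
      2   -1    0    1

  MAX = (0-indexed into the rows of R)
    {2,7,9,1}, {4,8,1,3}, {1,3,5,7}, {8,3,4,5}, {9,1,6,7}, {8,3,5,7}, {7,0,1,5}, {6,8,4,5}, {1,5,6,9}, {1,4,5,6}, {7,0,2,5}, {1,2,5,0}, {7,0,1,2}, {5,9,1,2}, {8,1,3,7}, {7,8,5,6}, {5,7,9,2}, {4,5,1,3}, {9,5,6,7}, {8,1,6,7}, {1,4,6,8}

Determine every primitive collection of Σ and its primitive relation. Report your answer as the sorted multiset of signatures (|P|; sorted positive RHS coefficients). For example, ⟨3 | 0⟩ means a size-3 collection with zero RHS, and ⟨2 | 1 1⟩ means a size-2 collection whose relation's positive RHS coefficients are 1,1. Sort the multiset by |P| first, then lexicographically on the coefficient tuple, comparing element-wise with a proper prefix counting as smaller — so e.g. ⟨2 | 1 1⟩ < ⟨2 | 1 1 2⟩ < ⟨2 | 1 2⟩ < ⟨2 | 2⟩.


18 minimal non-faces of Δ(Σ) (on 10 rays):

  • {3,6}:  v_{3} + v_{6} = 0  →  sig = ⟨2 | 0⟩
  • {4,7}:  v_{4} + v_{7} = 0  →  sig = ⟨2 | 0⟩
  • {2,6}:  v_{2} + v_{6} = v_{9}  →  sig = ⟨2 | 1⟩
  • {2,8}:  v_{2} + v_{8} = v_{7}  →  sig = ⟨2 | 1⟩
  • {3,9}:  v_{3} + v_{9} = v_{2}  →  sig = ⟨2 | 1⟩
  • {8,9}:  v_{8} + v_{9} = v_{6} + v_{7}  →  sig = ⟨2 | 1 1⟩
  • {0,4}:  v_{0} + v_{4} = v_{1} + v_{2} + v_{5}  →  sig = ⟨2 | 1 1 1⟩
  • {2,3}:  v_{2} + v_{3} = v_{1} + v_{5} + v_{7}  →  sig = ⟨2 | 1 1 1⟩
  • {2,4}:  v_{2} + v_{4} = v_{1} + v_{5} + v_{6}  →  sig = ⟨2 | 1 1 1⟩
  • {0,8}:  v_{0} + v_{8} = v_{1} + v_{5} + 2·v_{7}  →  sig = ⟨2 | 1 1 2⟩
  • {4,9}:  v_{4} + v_{9} = v_{1} + v_{5} + 2·v_{6}  →  sig = ⟨2 | 1 1 2⟩
  • {0,6}:  v_{0} + v_{6} = 2·v_{2}  →  sig = ⟨2 | 2⟩
  • {0,3}:  v_{0} + v_{3} = 2·v_{1} + 2·v_{5} + 2·v_{7}  →  sig = ⟨2 | 2 2 2⟩
  • {0,9}:  v_{0} + v_{9} = 3·v_{2}  →  sig = ⟨2 | 3⟩
  • {1,5,8}:  v_{1} + v_{5} + v_{8} = v_{3}  →  sig = ⟨3 | 1⟩
  • {1,2,5,7}:  v_{1} + v_{2} + v_{5} + v_{7} = v_{0}  →  sig = ⟨4 | 1⟩
  • {1,5,6,7}:  v_{1} + v_{5} + v_{6} + v_{7} = v_{2}  →  sig = ⟨4 | 1⟩
  • {1,5,7,9}:  v_{1} + v_{5} + v_{7} + v_{9} = 2·v_{2}  →  sig = ⟨4 | 2⟩

Hence PRS(X_Σ) =
    ⟨2 | 0⟩
    ⟨2 | 0⟩
    ⟨2 | 1⟩
    ⟨2 | 1⟩
    ⟨2 | 1⟩
    ⟨2 | 1 1⟩
    ⟨2 | 1 1 1⟩
    ⟨2 | 1 1 1⟩
    ⟨2 | 1 1 1⟩
    ⟨2 | 1 1 2⟩
    ⟨2 | 1 1 2⟩
    ⟨2 | 2⟩
    ⟨2 | 2 2 2⟩
    ⟨2 | 3⟩
    ⟨3 | 1⟩
    ⟨4 | 1⟩
    ⟨4 | 1⟩
    ⟨4 | 2⟩


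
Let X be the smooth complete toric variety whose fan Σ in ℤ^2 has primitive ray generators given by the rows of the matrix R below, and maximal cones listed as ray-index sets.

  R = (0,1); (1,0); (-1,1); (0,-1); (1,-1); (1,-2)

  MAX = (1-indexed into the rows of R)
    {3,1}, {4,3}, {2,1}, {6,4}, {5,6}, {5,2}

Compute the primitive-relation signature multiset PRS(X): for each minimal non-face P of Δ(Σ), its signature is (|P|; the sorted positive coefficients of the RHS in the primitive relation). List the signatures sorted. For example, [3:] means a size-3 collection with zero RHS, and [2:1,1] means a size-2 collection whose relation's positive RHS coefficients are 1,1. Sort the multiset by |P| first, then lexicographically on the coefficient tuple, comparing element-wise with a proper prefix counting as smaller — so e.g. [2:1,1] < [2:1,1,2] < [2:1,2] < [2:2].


The 9 primitive collections of Σ (r=6, n=2):

  P={1,4}:  v_{1} + v_{4} = 0  →  sig = [2:]
  P={3,5}:  v_{3} + v_{5} = 0  →  sig = [2:]
  P={1,5}:  v_{1} + v_{5} = v_{2}  →  sig = [2:1]
  P={1,6}:  v_{1} + v_{6} = v_{5}  →  sig = [2:1]
  P={2,3}:  v_{2} + v_{3} = v_{1}  →  sig = [2:1]
  P={2,4}:  v_{2} + v_{4} = v_{5}  →  sig = [2:1]
  P={3,6}:  v_{3} + v_{6} = v_{4}  →  sig = [2:1]
  P={4,5}:  v_{4} + v_{5} = v_{6}  →  sig = [2:1]
  P={2,6}:  v_{2} + v_{6} = 2·v_{5}  →  sig = [2:2]

so the primitive-relation signature multiset is
[[2:], [2:], [2:1], [2:1], [2:1], [2:1], [2:1], [2:1], [2:2]]


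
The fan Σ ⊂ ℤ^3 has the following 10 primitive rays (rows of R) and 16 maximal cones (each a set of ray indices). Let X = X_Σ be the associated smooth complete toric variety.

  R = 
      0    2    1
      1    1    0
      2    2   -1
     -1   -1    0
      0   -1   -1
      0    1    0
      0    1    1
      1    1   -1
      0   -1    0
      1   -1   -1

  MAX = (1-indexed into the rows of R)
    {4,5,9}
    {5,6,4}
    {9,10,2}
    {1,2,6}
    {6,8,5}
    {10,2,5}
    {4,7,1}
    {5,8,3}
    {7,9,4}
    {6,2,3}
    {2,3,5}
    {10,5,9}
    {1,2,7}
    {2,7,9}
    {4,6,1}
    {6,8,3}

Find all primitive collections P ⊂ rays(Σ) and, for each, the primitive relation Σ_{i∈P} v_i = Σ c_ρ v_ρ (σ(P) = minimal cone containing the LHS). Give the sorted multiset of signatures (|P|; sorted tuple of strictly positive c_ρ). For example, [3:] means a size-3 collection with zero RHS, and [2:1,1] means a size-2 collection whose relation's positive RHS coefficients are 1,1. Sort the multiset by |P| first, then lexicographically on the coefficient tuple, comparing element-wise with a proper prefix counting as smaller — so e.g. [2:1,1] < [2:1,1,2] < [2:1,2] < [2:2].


Δ(Σ) — 10 vertices, 24 min non-faces:

  {2,4}:  v_{2} + v_{4} = 0 — sig = [2:]
  {5,7}:  v_{5} + v_{7} = 0 — sig = [2:]
  {6,9}:  v_{6} + v_{9} = 0 — sig = [2:]
  {1,5}:  v_{1} + v_{5} = v_{6} — sig = [2:1]
  {1,9}:  v_{1} + v_{9} = v_{7} — sig = [2:1]
  {1,10}:  v_{1} + v_{10} = v_{2} — sig = [2:1]
  {2,8}:  v_{2} + v_{8} = v_{3} — sig = [2:1]
  {3,4}:  v_{3} + v_{4} = v_{8} — sig = [2:1]
  {6,7}:  v_{6} + v_{7} = v_{1} — sig = [2:1]
  {4,8}:  v_{4} + v_{8} = v_{5} + v_{6} — sig = [2:1,1]
  {4,10}:  v_{4} + v_{10} = v_{5} + v_{9} — sig = [2:1,1]
  {6,10}:  v_{6} + v_{10} = v_{2} + v_{5} — sig = [2:1,1]
  {7,8}:  v_{7} + v_{8} = v_{2} + v_{6} — sig = [2:1,1]
  {7,10}:  v_{7} + v_{10} = v_{2} + v_{9} — sig = [2:1,1]
  {8,9}:  v_{8} + v_{9} = v_{2} + v_{5} — sig = [2:1,1]
  {1,8}:  v_{1} + v_{8} = v_{2} + 2·v_{6} — sig = [2:1,2]
  {3,7}:  v_{3} + v_{7} = 2·v_{2} + v_{6} — sig = [2:1,2]
  {3,9}:  v_{3} + v_{9} = 2·v_{2} + v_{5} — sig = [2:1,2]
  {1,3}:  v_{1} + v_{3} = 2·v_{2} + 2·v_{6} — sig = [2:2,2]
  {8,10}:  v_{8} + v_{10} = 2·v_{2} + 2·v_{5} — sig = [2:2,2]
  {3,10}:  v_{3} + v_{10} = 3·v_{2} + 2·v_{5} — sig = [2:2,3]
  {2,5,6}:  v_{2} + v_{5} + v_{6} = v_{8} — sig = [3:1]
  {2,5,9}:  v_{2} + v_{5} + v_{9} = v_{10} — sig = [3:1]
  {3,5,6}:  v_{3} + v_{5} + v_{6} = 2·v_{8} — sig = [3:2]

Hence PRS(X_Σ) =
    |P|=2: 21 collections, coeffs (), (), (), (1), (1), (1), (1), (1), (1), (1,1), (1,1), (1,1), (1,1), (1,1), (1,1), (1,2), (1,2), (1,2), (2,2), (2,2), (2,3)
    |P|=3: 3 collections, coeffs (1), (1), (2)


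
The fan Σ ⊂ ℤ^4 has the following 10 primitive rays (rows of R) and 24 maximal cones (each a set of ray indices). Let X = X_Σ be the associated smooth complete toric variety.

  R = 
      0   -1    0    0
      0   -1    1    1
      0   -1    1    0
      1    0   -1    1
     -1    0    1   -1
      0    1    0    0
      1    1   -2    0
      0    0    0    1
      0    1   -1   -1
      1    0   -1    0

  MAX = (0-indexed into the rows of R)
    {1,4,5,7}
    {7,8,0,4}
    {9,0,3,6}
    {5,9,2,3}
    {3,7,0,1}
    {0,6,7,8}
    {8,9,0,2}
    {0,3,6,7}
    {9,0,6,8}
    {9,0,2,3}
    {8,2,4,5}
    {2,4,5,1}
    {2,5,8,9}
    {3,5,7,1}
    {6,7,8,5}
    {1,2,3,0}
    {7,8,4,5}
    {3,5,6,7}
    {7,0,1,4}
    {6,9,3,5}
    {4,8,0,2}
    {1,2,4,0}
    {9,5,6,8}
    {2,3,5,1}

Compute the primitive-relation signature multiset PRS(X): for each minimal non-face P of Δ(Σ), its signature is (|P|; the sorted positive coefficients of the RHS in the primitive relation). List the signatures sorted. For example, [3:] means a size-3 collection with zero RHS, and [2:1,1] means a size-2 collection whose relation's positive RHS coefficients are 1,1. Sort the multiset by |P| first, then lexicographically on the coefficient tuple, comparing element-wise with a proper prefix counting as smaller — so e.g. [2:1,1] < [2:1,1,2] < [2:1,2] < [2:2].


|primitive collections| = 11. Relations:

  P={0,5}:  v_{0} + v_{5} = 0  ⇒ sig = [2:]
  P={1,8}:  v_{1} + v_{8} = 0  ⇒ sig = [2:]
  P={3,4}:  v_{3} + v_{4} = 0  ⇒ sig = [2:]
  P={1,6}:  v_{1} + v_{6} = v_{3}  ⇒ sig = [2:1]
  P={2,6}:  v_{2} + v_{6} = v_{9}  ⇒ sig = [2:1]
  P={2,7}:  v_{2} + v_{7} = v_{1}  ⇒ sig = [2:1]
  P={3,8}:  v_{3} + v_{8} = v_{6}  ⇒ sig = [2:1]
  P={4,6}:  v_{4} + v_{6} = v_{8}  ⇒ sig = [2:1]
  P={7,9}:  v_{7} + v_{9} = v_{3}  ⇒ sig = [2:1]
  P={1,9}:  v_{1} + v_{9} = v_{2} + v_{3}  ⇒ sig = [2:1,1]
  P={4,9}:  v_{4} + v_{9} = v_{2} + v_{8}  ⇒ sig = [2:1,1]

Signatures (|P|; sorted positive RHS coefficients), sorted:
[[2:], [2:], [2:], [2:1], [2:1], [2:1], [2:1], [2:1], [2:1], [2:1,1], [2:1,1]]


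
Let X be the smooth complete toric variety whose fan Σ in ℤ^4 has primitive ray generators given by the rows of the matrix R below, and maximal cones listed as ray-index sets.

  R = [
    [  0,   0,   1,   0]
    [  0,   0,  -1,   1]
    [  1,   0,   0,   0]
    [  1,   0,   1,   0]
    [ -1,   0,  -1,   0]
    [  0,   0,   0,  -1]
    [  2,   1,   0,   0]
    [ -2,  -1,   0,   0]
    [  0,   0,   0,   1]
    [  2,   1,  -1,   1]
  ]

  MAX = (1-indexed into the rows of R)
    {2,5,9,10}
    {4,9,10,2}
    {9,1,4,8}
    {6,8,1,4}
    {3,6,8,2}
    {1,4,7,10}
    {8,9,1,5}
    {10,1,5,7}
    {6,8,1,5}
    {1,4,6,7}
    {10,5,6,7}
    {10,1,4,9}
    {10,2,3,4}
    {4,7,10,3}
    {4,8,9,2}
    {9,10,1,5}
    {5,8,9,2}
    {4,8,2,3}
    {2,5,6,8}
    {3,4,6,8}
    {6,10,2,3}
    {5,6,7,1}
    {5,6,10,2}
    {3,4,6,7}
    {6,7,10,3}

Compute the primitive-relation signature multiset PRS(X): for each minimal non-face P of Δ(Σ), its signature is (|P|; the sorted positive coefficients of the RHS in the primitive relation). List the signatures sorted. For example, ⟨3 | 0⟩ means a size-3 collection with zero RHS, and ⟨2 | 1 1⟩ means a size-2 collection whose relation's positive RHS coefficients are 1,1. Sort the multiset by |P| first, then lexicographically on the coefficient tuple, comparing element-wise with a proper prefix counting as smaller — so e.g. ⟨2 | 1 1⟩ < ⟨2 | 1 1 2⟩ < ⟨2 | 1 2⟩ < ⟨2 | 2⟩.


Σ has 13 primitive collections:

  P={4,5}:  v_{4} + v_{5} = 0  ⟹  sig = ⟨2 | 0⟩
  P={6,9}:  v_{6} + v_{9} = 0  ⟹  sig = ⟨2 | 0⟩
  P={7,8}:  v_{7} + v_{8} = 0  ⟹  sig = ⟨2 | 0⟩
  P={1,2}:  v_{1} + v_{2} = v_{9}  ⟹  sig = ⟨2 | 1⟩
  P={1,3}:  v_{1} + v_{3} = v_{4}  ⟹  sig = ⟨2 | 1⟩
  P={2,7}:  v_{2} + v_{7} = v_{10}  ⟹  sig = ⟨2 | 1⟩
  P={8,10}:  v_{8} + v_{10} = v_{2}  ⟹  sig = ⟨2 | 1⟩
  P={3,5}:  v_{3} + v_{5} = v_{2} + v_{6}  ⟹  sig = ⟨2 | 1 1⟩
  P={3,9}:  v_{3} + v_{9} = v_{2} + v_{4}  ⟹  sig = ⟨2 | 1 1⟩
  P={7,9}:  v_{7} + v_{9} = v_{1} + v_{10}  ⟹  sig = ⟨2 | 1 1⟩
  P={1,6,10}:  v_{1} + v_{6} + v_{10} = v_{7}  ⟹  sig = ⟨3 | 1⟩
  P={2,4,6}:  v_{2} + v_{4} + v_{6} = v_{3}  ⟹  sig = ⟨3 | 1⟩
  P={4,6,10}:  v_{4} + v_{6} + v_{10} = v_{3} + v_{7}  ⟹  sig = ⟨3 | 1 1⟩

Hence PRS(X_Σ) =
[⟨2 | 0⟩, ⟨2 | 0⟩, ⟨2 | 0⟩, ⟨2 | 1⟩, ⟨2 | 1⟩, ⟨2 | 1⟩, ⟨2 | 1⟩, ⟨2 | 1 1⟩, ⟨2 | 1 1⟩, ⟨2 | 1 1⟩, ⟨3 | 1⟩, ⟨3 | 1⟩, ⟨3 | 1 1⟩]


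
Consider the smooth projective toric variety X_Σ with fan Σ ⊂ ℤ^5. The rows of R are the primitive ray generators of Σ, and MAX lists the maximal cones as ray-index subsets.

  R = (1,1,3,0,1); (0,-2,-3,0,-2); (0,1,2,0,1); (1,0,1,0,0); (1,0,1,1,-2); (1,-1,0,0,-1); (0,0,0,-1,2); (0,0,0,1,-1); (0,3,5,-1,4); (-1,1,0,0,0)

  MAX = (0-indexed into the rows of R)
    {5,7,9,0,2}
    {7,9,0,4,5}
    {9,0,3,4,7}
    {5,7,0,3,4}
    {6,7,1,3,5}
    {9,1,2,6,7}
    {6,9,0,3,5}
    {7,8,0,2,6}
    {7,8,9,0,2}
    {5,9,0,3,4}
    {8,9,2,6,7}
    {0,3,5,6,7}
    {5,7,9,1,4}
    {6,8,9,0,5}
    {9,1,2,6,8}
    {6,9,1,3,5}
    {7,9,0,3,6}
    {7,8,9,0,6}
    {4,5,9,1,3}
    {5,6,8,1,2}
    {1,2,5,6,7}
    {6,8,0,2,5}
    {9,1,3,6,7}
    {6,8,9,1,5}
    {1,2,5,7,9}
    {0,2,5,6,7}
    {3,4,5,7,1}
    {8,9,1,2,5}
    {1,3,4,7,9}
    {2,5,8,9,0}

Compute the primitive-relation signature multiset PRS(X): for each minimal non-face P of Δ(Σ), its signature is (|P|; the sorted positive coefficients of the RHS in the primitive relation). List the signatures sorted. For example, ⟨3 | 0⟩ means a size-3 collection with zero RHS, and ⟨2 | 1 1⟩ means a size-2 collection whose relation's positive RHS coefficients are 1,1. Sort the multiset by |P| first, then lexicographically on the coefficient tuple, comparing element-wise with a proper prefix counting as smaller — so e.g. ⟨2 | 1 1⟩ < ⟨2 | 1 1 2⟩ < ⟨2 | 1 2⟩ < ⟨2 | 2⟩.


Δ(Σ) — 10 vertices, 12 min non-faces:

  P = {0,1}:  v_{0} + v_{1} = v_{5} ; sig = ⟨2 | 1⟩
  P = {2,3}:  v_{2} + v_{3} = v_{0} ; sig = ⟨2 | 1⟩
  P = {4,6}:  v_{4} + v_{6} = v_{3} ; sig = ⟨2 | 1⟩
  P = {2,4}:  v_{2} + v_{4} = v_{0} + v_{5} + v_{7} + v_{9} ; sig = ⟨2 | 1 1 1 1⟩
  P = {3,8}:  v_{3} + v_{8} = 2·v_{0} + v_{6} + v_{9} ; sig = ⟨2 | 1 1 2⟩
  P = {4,8}:  v_{4} + v_{8} = 2·v_{0} + v_{9} ; sig = ⟨2 | 1 2⟩
  P = {1,7,8}:  v_{1} + v_{7} + v_{8} = v_{2} ; sig = ⟨3 | 1⟩
  P = {5,7,8}:  v_{5} + v_{7} + v_{8} = v_{0} + v_{2} ; sig = ⟨3 | 1 1⟩
  P = {5,6,7,9}:  v_{5} + v_{6} + v_{7} + v_{9} = 0 ; sig = ⟨4 | 0⟩
  P = {0,2,6,9}:  v_{0} + v_{2} + v_{6} + v_{9} = v_{8} ; sig = ⟨4 | 1⟩
  P = {3,5,7,9}:  v_{3} + v_{5} + v_{7} + v_{9} = v_{4} ; sig = ⟨4 | 1⟩
  P = {2,5,6,9}:  v_{2} + v_{5} + v_{6} + v_{9} = v_{1} + v_{8} ; sig = ⟨4 | 1 1⟩

Sorted signature multiset PRS(X):
{ ⟨2 | 1⟩ ×3,  ⟨2 | 1 1 1 1⟩,  ⟨2 | 1 1 2⟩,  ⟨2 | 1 2⟩,  ⟨3 | 1⟩,  ⟨3 | 1 1⟩,  ⟨4 | 0⟩,  ⟨4 | 1⟩ ×2,  ⟨4 | 1 1⟩ }


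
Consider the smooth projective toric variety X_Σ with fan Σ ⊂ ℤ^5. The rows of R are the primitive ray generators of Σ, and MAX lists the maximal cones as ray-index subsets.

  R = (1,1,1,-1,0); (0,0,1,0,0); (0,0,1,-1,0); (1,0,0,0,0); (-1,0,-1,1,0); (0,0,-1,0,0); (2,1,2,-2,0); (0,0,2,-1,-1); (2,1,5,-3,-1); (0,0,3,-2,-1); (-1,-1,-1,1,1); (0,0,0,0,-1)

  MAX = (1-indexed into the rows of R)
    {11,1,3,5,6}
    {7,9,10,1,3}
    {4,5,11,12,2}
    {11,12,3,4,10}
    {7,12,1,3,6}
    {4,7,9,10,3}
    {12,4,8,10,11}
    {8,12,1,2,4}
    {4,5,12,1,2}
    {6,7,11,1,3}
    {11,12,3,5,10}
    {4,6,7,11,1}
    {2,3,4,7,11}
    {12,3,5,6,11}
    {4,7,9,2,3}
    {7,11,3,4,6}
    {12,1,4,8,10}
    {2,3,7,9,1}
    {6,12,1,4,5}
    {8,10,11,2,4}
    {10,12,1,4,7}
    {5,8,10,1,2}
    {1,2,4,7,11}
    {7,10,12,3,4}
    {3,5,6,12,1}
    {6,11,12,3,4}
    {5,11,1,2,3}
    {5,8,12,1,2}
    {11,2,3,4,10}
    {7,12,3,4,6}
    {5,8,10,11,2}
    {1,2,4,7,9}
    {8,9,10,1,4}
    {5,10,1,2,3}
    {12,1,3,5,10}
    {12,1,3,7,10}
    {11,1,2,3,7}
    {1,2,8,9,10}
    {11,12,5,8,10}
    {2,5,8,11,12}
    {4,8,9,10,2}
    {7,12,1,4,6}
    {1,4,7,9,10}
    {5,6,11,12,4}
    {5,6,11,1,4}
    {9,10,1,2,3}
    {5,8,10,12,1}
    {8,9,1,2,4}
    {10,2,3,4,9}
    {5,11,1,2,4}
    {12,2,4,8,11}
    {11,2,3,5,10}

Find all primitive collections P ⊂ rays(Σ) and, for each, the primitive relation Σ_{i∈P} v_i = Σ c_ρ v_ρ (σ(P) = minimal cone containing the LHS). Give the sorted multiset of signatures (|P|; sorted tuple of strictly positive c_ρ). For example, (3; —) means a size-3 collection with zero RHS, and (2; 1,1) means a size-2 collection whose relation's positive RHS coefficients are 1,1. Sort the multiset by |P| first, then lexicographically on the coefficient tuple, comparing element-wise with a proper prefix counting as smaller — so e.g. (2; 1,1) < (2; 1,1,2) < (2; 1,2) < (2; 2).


Δ(Σ) — 12 vertices, 24 min non-faces:

  • {2,6}:  v_{2} + v_{6} = 0 ; sig = (2; —)
  • {3,8}:  v_{3} + v_{8} = v_{10} ; sig = (2; 1)
  • {5,7}:  v_{5} + v_{7} = v_{1} ; sig = (2; 1)
  • {6,8}:  v_{6} + v_{8} = v_{3} + v_{12} ; sig = (2; 1,1)
  • {5,9}:  v_{5} + v_{9} = v_{1} + v_{2} + v_{8} ; sig = (2; 1,1,1)
  • {6,9}:  v_{6} + v_{9} = v_{1} + v_{4} + v_{10} ; sig = (2; 1,1,1)
  • {7,8}:  v_{7} + v_{8} = v_{1} + v_{4} + v_{10} ; sig = (2; 1,1,1)
  • {9,12}:  v_{9} + v_{12} = v_{1} + v_{4} + 2·v_{8} ; sig = (2; 1,1,2)
  • {6,10}:  v_{6} + v_{10} = 2·v_{3} + v_{12} ; sig = (2; 1,2)
  • {9,11}:  v_{9} + v_{11} = 2·v_{2} + 2·v_{3} + v_{4} ; sig = (2; 1,2,2)
  • {1,11,12}:  v_{1} + v_{11} + v_{12} = 0 ; sig = (3; —)
  • {3,4,5}:  v_{3} + v_{4} + v_{5} = 0 ; sig = (3; —)
  • {1,3,4}:  v_{1} + v_{3} + v_{4} = v_{7} ; sig = (3; 1)
  • {2,3,12}:  v_{2} + v_{3} + v_{12} = v_{8} ; sig = (3; 1)
  • {4,5,10}:  v_{4} + v_{5} + v_{10} = v_{8} ; sig = (3; 1)
  • {1,8,11}:  v_{1} + v_{8} + v_{11} = v_{2} + v_{3} ; sig = (3; 1,1)
  • {2,7,10}:  v_{2} + v_{7} + v_{10} = v_{3} + v_{9} ; sig = (3; 1,1)
  • {4,5,8}:  v_{4} + v_{5} + v_{8} = v_{2} + v_{12} ; sig = (3; 1,1)
  • {7,11,12}:  v_{7} + v_{11} + v_{12} = v_{3} + v_{4} ; sig = (3; 1,1)
  • {2,7,12}:  v_{2} + v_{7} + v_{12} = v_{1} + v_{4} + v_{8} ; sig = (3; 1,1,1)
  • {7,10,11}:  v_{7} + v_{10} + v_{11} = v_{2} + 3·v_{3} + v_{4} ; sig = (3; 1,1,3)
  • {1,10,11}:  v_{1} + v_{10} + v_{11} = v_{2} + 2·v_{3} ; sig = (3; 1,2)
  • {2,10,12}:  v_{2} + v_{10} + v_{12} = 2·v_{8} ; sig = (3; 2)
  • {1,2,4,10}:  v_{1} + v_{2} + v_{4} + v_{10} = v_{9} ; sig = (4; 1)

Sorted signature multiset PRS(X):
    (2; —)
    (2; 1)
    (2; 1)
    (2; 1,1)
    (2; 1,1,1)
    (2; 1,1,1)
    (2; 1,1,1)
    (2; 1,1,2)
    (2; 1,2)
    (2; 1,2,2)
    (3; —)
    (3; —)
    (3; 1)
    (3; 1)
    (3; 1)
    (3; 1,1)
    (3; 1,1)
    (3; 1,1)
    (3; 1,1)
    (3; 1,1,1)
    (3; 1,1,3)
    (3; 1,2)
    (3; 2)
    (4; 1)


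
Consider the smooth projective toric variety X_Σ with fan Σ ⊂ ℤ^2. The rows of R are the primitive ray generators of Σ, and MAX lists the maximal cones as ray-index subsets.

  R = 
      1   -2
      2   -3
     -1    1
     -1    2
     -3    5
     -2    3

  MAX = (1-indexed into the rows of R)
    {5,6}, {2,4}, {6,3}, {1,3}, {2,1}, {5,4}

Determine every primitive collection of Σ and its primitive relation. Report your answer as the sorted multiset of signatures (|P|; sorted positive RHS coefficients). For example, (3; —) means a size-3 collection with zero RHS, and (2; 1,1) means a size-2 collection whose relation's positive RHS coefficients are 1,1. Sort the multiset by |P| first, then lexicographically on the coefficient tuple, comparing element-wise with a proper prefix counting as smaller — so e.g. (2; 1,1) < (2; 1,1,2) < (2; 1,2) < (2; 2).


Minimal non-faces — 9 found among 6 rays, 6 max cones:

  • {1,4}:  v_{1} + v_{4} = 0 — sig = (2; —)
  • {2,6}:  v_{2} + v_{6} = 0 — sig = (2; —)
  • {1,5}:  v_{1} + v_{5} = v_{6} — sig = (2; 1)
  • {1,6}:  v_{1} + v_{6} = v_{3} — sig = (2; 1)
  • {2,3}:  v_{2} + v_{3} = v_{1} — sig = (2; 1)
  • {2,5}:  v_{2} + v_{5} = v_{4} — sig = (2; 1)
  • {3,4}:  v_{3} + v_{4} = v_{6} — sig = (2; 1)
  • {4,6}:  v_{4} + v_{6} = v_{5} — sig = (2; 1)
  • {3,5}:  v_{3} + v_{5} = 2·v_{6} — sig = (2; 2)

Sorted signature multiset PRS(X):
{ (2; —) ×2,  (2; 1) ×6,  (2; 2) }


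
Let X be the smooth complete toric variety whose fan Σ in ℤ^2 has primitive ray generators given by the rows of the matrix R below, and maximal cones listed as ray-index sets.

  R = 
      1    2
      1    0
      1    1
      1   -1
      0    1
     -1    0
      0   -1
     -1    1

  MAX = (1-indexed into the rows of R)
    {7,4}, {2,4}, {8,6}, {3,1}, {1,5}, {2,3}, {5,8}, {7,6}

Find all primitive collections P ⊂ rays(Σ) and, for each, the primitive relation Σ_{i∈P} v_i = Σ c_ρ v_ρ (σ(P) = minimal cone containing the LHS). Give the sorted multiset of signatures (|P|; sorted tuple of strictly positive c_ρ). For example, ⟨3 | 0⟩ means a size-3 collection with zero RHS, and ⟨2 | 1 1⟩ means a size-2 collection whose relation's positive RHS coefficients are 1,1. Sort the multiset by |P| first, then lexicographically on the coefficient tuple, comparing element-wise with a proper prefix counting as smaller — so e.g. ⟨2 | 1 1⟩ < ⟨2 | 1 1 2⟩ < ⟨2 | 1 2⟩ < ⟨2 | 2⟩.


The 20 primitive collections of Σ (r=8, n=2):

  {2,6}:  v_{2} + v_{6} = 0 — sig = ⟨2 | 0⟩
  {4,8}:  v_{4} + v_{8} = 0 — sig = ⟨2 | 0⟩
  {5,7}:  v_{5} + v_{7} = 0 — sig = ⟨2 | 0⟩
  {1,7}:  v_{1} + v_{7} = v_{3} — sig = ⟨2 | 1⟩
  {2,5}:  v_{2} + v_{5} = v_{3} — sig = ⟨2 | 1⟩
  {2,7}:  v_{2} + v_{7} = v_{4} — sig = ⟨2 | 1⟩
  {2,8}:  v_{2} + v_{8} = v_{5} — sig = ⟨2 | 1⟩
  {3,5}:  v_{3} + v_{5} = v_{1} — sig = ⟨2 | 1⟩
  {3,6}:  v_{3} + v_{6} = v_{5} — sig = ⟨2 | 1⟩
  {3,7}:  v_{3} + v_{7} = v_{2} — sig = ⟨2 | 1⟩
  {4,5}:  v_{4} + v_{5} = v_{2} — sig = ⟨2 | 1⟩
  {4,6}:  v_{4} + v_{6} = v_{7} — sig = ⟨2 | 1⟩
  {5,6}:  v_{5} + v_{6} = v_{8} — sig = ⟨2 | 1⟩
  {7,8}:  v_{7} + v_{8} = v_{6} — sig = ⟨2 | 1⟩
  {1,4}:  v_{1} + v_{4} = v_{2} + v_{3} — sig = ⟨2 | 1 1⟩
  {1,2}:  v_{1} + v_{2} = 2·v_{3} — sig = ⟨2 | 2⟩
  {1,6}:  v_{1} + v_{6} = 2·v_{5} — sig = ⟨2 | 2⟩
  {3,4}:  v_{3} + v_{4} = 2·v_{2} — sig = ⟨2 | 2⟩
  {3,8}:  v_{3} + v_{8} = 2·v_{5} — sig = ⟨2 | 2⟩
  {1,8}:  v_{1} + v_{8} = 3·v_{5} — sig = ⟨2 | 3⟩

Hence PRS(X_Σ) =
{ ⟨2 | 0⟩ ×3,  ⟨2 | 1⟩ ×11,  ⟨2 | 1 1⟩,  ⟨2 | 2⟩ ×4,  ⟨2 | 3⟩ }


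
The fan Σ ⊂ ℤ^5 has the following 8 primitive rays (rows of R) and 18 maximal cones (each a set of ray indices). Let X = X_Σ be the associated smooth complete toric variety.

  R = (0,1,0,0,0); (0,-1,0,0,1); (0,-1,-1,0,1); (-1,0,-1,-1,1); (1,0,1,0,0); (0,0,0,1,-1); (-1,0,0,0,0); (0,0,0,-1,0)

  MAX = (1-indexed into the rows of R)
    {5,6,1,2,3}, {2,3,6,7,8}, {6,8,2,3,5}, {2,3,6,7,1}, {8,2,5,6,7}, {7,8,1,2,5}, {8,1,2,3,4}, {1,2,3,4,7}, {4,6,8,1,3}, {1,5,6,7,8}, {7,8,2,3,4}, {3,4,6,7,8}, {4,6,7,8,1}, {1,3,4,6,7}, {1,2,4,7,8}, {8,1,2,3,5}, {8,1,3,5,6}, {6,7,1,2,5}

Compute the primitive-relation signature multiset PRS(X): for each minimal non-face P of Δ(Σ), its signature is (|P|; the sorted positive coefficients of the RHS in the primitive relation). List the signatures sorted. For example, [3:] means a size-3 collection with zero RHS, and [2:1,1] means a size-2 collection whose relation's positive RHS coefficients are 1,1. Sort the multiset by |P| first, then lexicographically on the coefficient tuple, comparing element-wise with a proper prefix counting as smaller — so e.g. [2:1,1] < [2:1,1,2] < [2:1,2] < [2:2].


Δ(Σ) — 8 vertices, 5 min non-faces:

  P = {4,5}:  v_{4} + v_{5} = v_{1} + v_{2} + v_{8} — sig = [2:1,1,1]
  P = {3,5,7}:  v_{3} + v_{5} + v_{7} = v_{2} — sig = [3:1]
  P = {2,4,6}:  v_{2} + v_{4} + v_{6} = v_{3} + v_{7} — sig = [3:1,1]
  P = {1,2,6,8}:  v_{1} + v_{2} + v_{6} + v_{8} = 0 — sig = [4:]
  P = {1,3,7,8}:  v_{1} + v_{3} + v_{7} + v_{8} = v_{4} — sig = [4:1]

Hence PRS(X_Σ) =
[[2:1,1,1], [3:1], [3:1,1], [4:], [4:1]]


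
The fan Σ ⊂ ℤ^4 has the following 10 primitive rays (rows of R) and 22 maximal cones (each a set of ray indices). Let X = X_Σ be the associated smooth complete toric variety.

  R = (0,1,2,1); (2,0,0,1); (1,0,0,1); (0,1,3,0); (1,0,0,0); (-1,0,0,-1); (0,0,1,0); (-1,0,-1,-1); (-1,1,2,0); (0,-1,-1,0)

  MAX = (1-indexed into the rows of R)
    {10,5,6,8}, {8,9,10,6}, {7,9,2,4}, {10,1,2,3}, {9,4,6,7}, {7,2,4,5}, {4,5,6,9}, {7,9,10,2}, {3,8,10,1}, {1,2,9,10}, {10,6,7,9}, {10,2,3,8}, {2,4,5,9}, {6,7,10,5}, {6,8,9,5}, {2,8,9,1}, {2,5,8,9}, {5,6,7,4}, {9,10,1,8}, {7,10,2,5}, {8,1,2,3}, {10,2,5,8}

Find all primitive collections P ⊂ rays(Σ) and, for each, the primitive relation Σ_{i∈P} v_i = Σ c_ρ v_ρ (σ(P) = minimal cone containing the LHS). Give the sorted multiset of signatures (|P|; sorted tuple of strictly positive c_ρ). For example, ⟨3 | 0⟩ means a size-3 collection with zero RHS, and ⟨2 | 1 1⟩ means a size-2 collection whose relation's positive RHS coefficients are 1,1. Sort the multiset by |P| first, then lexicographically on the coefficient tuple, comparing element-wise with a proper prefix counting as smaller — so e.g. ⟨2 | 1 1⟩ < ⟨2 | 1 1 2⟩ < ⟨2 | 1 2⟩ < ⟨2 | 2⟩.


Primitive collections (17):

  P = {3,6}:  v_{3} + v_{6} = 0  ⇒ sig = ⟨2 | 0⟩
  P = {1,6}:  v_{1} + v_{6} = v_{9}  ⇒ sig = ⟨2 | 1⟩
  P = {2,6}:  v_{2} + v_{6} = v_{5}  ⇒ sig = ⟨2 | 1⟩
  P = {3,5}:  v_{3} + v_{5} = v_{2}  ⇒ sig = ⟨2 | 1⟩
  P = {3,9}:  v_{3} + v_{9} = v_{1}  ⇒ sig = ⟨2 | 1⟩
  P = {7,8}:  v_{7} + v_{8} = v_{6}  ⇒ sig = ⟨2 | 1⟩
  P = {1,5}:  v_{1} + v_{5} = v_{2} + v_{9}  ⇒ sig = ⟨2 | 1 1⟩
  P = {3,4}:  v_{3} + v_{4} = v_{2} + v_{7} + v_{9}  ⇒ sig = ⟨2 | 1 1 1⟩
  P = {3,7}:  v_{3} + v_{7} = v_{2} + v_{9} + v_{10}  ⇒ sig = ⟨2 | 1 1 1⟩
  P = {4,8}:  v_{4} + v_{8} = v_{5} + v_{6} + v_{9}  ⇒ sig = ⟨2 | 1 1 1⟩
  P = {1,4}:  v_{1} + v_{4} = v_{2} + v_{7} + 2·v_{9}  ⇒ sig = ⟨2 | 1 1 2⟩
  P = {1,7}:  v_{1} + v_{7} = v_{2} + 2·v_{9} + v_{10}  ⇒ sig = ⟨2 | 1 1 2⟩
  P = {4,10}:  v_{4} + v_{10} = 2·v_{7}  ⇒ sig = ⟨2 | 2⟩
  P = {5,7,9}:  v_{5} + v_{7} + v_{9} = v_{4}  ⇒ sig = ⟨3 | 1⟩
  P = {5,9,10}:  v_{5} + v_{9} + v_{10} = v_{7}  ⇒ sig = ⟨3 | 1⟩
  P = {2,8,9,10}:  v_{2} + v_{8} + v_{9} + v_{10} = 0  ⇒ sig = ⟨4 | 0⟩
  P = {1,2,8,10}:  v_{1} + v_{2} + v_{8} + v_{10} = v_{3}  ⇒ sig = ⟨4 | 1⟩

so the primitive-relation signature multiset is
[⟨2 | 0⟩, ⟨2 | 1⟩, ⟨2 | 1⟩, ⟨2 | 1⟩, ⟨2 | 1⟩, ⟨2 | 1⟩, ⟨2 | 1 1⟩, ⟨2 | 1 1 1⟩, ⟨2 | 1 1 1⟩, ⟨2 | 1 1 1⟩, ⟨2 | 1 1 2⟩, ⟨2 | 1 1 2⟩, ⟨2 | 2⟩, ⟨3 | 1⟩, ⟨3 | 1⟩, ⟨4 | 0⟩, ⟨4 | 1⟩]
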